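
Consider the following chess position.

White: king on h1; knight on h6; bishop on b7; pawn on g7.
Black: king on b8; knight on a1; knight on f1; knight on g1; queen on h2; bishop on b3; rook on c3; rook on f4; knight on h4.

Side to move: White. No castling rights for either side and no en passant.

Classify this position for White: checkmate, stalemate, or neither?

White to move; white king on h1.
In check: yes, from the black queen on h2.
King squares — g1: attacked by Qh2; g2: attacked by Qh2; h2: attacked by Nf1.
Legal moves for White: none.
In check with no legal moves → checkmate.

checkmate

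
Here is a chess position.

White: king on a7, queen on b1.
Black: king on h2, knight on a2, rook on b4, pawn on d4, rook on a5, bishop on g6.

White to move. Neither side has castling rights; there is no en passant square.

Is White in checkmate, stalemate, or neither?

checkmate

White to move; white king on a7.
In check: yes, from the black rook on a5.
King squares — a6: attacked by Ra5; b6: attacked by Rb4; b7: attacked by Rb4; a8: attacked by Ra5; b8: attacked by Rb4.
Legal moves for White: none.
In check with no legal moves → checkmate.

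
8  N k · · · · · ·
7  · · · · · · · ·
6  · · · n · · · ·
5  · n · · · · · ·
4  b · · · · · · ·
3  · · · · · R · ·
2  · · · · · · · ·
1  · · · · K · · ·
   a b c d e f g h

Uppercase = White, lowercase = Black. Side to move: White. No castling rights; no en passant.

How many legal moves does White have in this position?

White to move; king on e1.
In check: no.
Legal moves: Nc7, Nb6, Rf8+, Rf7, Rf6, Rf5, Rf4, Rh3, Rg3, Re3, Rd3, Rc3, Rb3, Ra3, Rf2, Rf1, Kf2, Ke2, Kd2, Kf1.
Count: 20.

20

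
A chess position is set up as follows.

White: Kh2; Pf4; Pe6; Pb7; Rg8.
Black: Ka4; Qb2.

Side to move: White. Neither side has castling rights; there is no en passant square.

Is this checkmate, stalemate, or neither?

White to move; white king on h2.
In check: yes, from the black queen on b2.
Legal moves for White: Kh3, Kg3, Kh1, Kg1, Rg2.
White is in check but has 5 legal moves → neither.

neither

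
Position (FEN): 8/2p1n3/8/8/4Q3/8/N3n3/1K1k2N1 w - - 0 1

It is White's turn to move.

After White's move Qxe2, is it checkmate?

yes

After Qxe2: black king on d1; in check: yes, from the white queen on e2.
King squares — c1: attacked by Kb1; e1: attacked by Qe2; c2: attacked by Kb1; d2: attacked by Qe2; e2: attacked by Ng1.
Black has no legal moves → checkmate.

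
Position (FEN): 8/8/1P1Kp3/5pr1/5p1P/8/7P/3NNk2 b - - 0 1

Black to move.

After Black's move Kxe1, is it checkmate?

After Kxe1: white king on d6; in check: no.
White is not in check, so this cannot be checkmate.

no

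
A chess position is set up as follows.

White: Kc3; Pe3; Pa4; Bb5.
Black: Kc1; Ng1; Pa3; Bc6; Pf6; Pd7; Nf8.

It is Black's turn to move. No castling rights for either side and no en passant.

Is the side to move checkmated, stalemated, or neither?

Black to move; black king on c1.
In check: no.
Legal moves for Black include: Nh7, Ng6, Ne6, Ba8, Bb7, Bd5, Bxb5, Be4, Bf3, Bg2, Bh1, Nh3, Nf3, Ne2+, Kd1, Kb1, d6, f5, ... (list truncated; more exist).
Black has legal moves and is not in check → neither.

neither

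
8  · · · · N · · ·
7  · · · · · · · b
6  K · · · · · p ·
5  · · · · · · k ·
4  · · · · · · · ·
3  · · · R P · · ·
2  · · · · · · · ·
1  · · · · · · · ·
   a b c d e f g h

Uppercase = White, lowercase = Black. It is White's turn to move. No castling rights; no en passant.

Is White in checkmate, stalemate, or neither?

White to move; white king on a6.
In check: no.
Legal moves for White include: Ng7, Nc7, Nf6, Nd6, Kb7, Ka7, Kb6, Kb5, Ka5, Rd8, Rd7, Rd6, Rd5+, Rd4, Rc3, Rb3, Ra3, Rd2, ... (list truncated; more exist).
White has legal moves and is not in check → neither.

neither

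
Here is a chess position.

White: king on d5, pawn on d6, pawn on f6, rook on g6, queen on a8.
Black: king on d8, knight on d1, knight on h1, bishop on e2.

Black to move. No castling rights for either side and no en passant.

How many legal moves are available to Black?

1

Black to move; king on d8.
In check: yes, from the white queen on a8.
Legal moves: Kd7.
Count: 1.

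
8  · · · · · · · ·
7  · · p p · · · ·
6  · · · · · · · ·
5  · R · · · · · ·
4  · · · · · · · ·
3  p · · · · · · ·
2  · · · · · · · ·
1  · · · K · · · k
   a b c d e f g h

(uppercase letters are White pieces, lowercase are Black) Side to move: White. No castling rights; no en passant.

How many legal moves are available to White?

White to move; king on d1.
In check: no.
Legal moves: Rb8, Rb7, Rb6, Rh5+, Rg5, Rf5, Re5, Rd5, Rc5, Ra5, Rb4, Rb3, Rb2, Rb1, Ke2, Kd2, Kc2, Ke1, Kc1.
Count: 19.

19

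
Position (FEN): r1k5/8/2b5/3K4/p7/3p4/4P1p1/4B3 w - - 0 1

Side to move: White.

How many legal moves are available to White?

7

White to move; king on d5.
In check: yes, from the black bishop on c6.
Legal moves: Ke6, Kd6, Kxc6, Ke5, Kc5, Kd4, Kc4.
Count: 7.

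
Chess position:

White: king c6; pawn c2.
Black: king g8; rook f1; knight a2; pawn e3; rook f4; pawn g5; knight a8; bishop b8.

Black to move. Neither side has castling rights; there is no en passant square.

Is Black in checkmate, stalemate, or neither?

Black to move; black king on g8.
In check: no.
Legal moves for Black include: Kh8, Kf8, Kh7, Kg7, Kf7, Bc7, Ba7, Bd6, Be5, Nc7, Nb6, Rf8, Rf7, Rf6+, Rf5, Rh4, Rg4, Re4, ... (list truncated; more exist).
Black has legal moves and is not in check → neither.

neither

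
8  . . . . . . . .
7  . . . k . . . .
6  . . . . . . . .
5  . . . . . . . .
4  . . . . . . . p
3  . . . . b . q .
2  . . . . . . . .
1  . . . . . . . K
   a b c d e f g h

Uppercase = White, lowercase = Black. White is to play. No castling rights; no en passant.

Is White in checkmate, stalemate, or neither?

White to move; white king on h1.
In check: no.
King squares — g1: attacked by Be3; g2: attacked by Qg3; h2: attacked by Qg3.
Legal moves for White: none.
Not in check and no legal moves → stalemate.

stalemate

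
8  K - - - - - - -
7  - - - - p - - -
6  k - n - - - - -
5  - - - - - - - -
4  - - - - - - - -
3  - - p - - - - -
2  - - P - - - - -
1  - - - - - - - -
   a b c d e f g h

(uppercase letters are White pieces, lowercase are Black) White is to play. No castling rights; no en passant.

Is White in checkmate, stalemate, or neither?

stalemate

White to move; white king on a8.
In check: no.
King squares — a7: attacked by Ka6; b7: attacked by Ka6; b8: attacked by Nc6.
Legal moves for White: none.
Not in check and no legal moves → stalemate.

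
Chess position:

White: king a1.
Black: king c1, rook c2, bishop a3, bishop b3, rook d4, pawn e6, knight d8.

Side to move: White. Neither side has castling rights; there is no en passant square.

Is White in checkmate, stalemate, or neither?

stalemate

White to move; white king on a1.
In check: no.
King squares — b1: attacked by Kc1; a2: attacked by Rc2; b2: attacked by Kc1.
Legal moves for White: none.
Not in check and no legal moves → stalemate.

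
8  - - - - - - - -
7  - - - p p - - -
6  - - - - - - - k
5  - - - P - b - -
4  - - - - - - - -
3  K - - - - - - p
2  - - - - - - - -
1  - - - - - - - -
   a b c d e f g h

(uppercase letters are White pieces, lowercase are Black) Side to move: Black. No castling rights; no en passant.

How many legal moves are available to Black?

17

Black to move; king on h6.
In check: no.
Legal moves: Kh7, Kg7, Kg6, Kh5, Kg5, Bh7, Bg6, Be6, Bg4, Be4, Bd3, Bc2, Bb1, e6, d6, h2, e5.
Count: 17.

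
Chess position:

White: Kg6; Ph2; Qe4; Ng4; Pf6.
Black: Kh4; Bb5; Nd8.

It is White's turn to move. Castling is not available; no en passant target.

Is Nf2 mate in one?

yes

After Nf2: black king on h4; in check: yes, from the white queen on e4.
King squares — g3: attacked by Ph2; h3: attacked by Nf2; g4: attacked by Nf2; g5: attacked by Kg6; h5: attacked by Kg6.
Black has no legal moves → checkmate.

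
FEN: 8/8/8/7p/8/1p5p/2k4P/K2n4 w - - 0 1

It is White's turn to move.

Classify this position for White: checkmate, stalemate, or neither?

White to move; white king on a1.
In check: no.
King squares — b1: attacked by Kc2; a2: attacked by Pb3; b2: attacked by Nd1.
Legal moves for White: none.
Not in check and no legal moves → stalemate.

stalemate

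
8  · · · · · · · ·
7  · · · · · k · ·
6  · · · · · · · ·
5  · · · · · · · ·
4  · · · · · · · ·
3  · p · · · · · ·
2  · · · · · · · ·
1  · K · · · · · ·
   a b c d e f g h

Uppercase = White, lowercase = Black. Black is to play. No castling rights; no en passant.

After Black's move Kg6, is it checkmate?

no

After Kg6: white king on b1; in check: no.
White is not in check, so this cannot be checkmate.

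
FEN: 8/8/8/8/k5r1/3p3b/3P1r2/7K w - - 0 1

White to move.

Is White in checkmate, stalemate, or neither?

stalemate

White to move; white king on h1.
In check: no.
King squares — g1: attacked by Rg4; g2: attacked by Rf2; h2: attacked by Rf2.
Legal moves for White: none.
Not in check and no legal moves → stalemate.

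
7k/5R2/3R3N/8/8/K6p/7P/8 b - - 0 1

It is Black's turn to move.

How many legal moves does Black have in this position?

Black to move; king on h8.
In check: no.
Legal moves: none.
Count: 0.

0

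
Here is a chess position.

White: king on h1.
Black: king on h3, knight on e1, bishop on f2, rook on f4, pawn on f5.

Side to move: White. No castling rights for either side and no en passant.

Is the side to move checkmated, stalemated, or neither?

White to move; white king on h1.
In check: no.
King squares — g1: attacked by Bf2; g2: attacked by Ne1; h2: attacked by Kh3.
Legal moves for White: none.
Not in check and no legal moves → stalemate.

stalemate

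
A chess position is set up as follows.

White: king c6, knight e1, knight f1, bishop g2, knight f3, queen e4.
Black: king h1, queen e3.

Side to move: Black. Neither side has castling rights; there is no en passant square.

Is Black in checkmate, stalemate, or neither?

checkmate

Black to move; black king on h1.
In check: yes, from the white bishop on g2.
King squares — g1: attacked by Nf3; g2: attacked by Ne1; h2: attacked by Nf1.
Legal moves for Black: none.
In check with no legal moves → checkmate.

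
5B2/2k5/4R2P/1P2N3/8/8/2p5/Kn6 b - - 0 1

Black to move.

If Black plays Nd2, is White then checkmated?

no

After Nd2: white king on a1; in check: no.
White is not in check, so this cannot be checkmate.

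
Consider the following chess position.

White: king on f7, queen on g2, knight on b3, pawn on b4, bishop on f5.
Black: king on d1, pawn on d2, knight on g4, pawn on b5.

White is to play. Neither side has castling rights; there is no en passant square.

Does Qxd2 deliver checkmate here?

After Qxd2: black king on d1; in check: yes, from the white queen on d2.
King squares — c1: attacked by Qd2; e1: attacked by Qd2; c2: attacked by Qd2; d2: attacked by Nb3; e2: attacked by Qd2.
Black has no legal moves → checkmate.

yes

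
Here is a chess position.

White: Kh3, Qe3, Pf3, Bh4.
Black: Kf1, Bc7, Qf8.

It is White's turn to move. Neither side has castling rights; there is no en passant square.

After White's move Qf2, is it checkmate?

yes

After Qf2: black king on f1; in check: yes, from the white queen on f2.
King squares — e1: attacked by Qf2; g1: attacked by Qf2; e2: attacked by Qf2; f2: attacked by Bh4; g2: attacked by Qf2.
Black has no legal moves → checkmate.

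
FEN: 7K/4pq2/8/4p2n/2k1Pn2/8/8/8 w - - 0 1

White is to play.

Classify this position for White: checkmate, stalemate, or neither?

stalemate

White to move; white king on h8.
In check: no.
King squares — g7: attacked by Nh5; h7: attacked by Qf7; g8: attacked by Qf7.
Legal moves for White: none.
Not in check and no legal moves → stalemate.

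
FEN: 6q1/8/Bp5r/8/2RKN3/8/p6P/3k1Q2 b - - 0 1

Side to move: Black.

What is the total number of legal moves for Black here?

0

Black to move; king on d1.
In check: yes, from the white queen on f1.
Legal moves: none.
Count: 0.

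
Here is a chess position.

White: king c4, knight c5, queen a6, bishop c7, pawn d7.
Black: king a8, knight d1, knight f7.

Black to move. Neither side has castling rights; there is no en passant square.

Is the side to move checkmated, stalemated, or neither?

checkmate

Black to move; black king on a8.
In check: yes, from the white queen on a6.
King squares — a7: attacked by Qa6; b7: attacked by Nc5; b8: attacked by Bc7.
Legal moves for Black: none.
In check with no legal moves → checkmate.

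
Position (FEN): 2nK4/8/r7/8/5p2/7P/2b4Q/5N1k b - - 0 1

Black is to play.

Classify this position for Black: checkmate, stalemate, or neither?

checkmate

Black to move; black king on h1.
In check: yes, from the white queen on h2.
King squares — g1: attacked by Qh2; g2: attacked by Qh2; h2: attacked by Nf1.
Legal moves for Black: none.
In check with no legal moves → checkmate.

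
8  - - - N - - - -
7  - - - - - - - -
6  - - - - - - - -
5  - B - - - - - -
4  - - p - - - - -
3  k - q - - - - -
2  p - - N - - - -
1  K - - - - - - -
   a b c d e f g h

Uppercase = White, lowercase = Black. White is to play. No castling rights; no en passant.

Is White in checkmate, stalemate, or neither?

White to move; white king on a1.
In check: yes, from the black queen on c3.
King squares — b1: attacked by Pa2; a2: attacked by Ka3; b2: attacked by Ka3.
Legal moves for White: none.
In check with no legal moves → checkmate.

checkmate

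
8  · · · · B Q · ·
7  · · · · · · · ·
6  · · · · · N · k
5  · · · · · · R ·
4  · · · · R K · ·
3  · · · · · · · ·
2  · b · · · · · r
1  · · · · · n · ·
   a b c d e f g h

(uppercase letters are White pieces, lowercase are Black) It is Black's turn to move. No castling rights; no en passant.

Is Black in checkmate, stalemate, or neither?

Black to move; black king on h6.
In check: yes, from the white queen on f8.
King squares — g5: attacked by Kf4; h5: attacked by Rg5; g6: attacked by Rg5; g7: attacked by Rg5; h7: attacked by Nf6.
Legal moves for Black: none.
In check with no legal moves → checkmate.

checkmate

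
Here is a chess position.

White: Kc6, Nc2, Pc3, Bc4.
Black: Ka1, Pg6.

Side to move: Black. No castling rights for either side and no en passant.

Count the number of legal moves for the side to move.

Black to move; king on a1.
In check: yes, from the white knight on c2.
Legal moves: Kb2, Kb1.
Count: 2.

2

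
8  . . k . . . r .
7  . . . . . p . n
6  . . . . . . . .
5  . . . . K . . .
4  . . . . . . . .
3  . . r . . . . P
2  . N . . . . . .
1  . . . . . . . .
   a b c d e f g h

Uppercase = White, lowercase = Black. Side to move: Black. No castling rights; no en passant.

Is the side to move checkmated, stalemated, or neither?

Black to move; black king on c8.
In check: no.
Legal moves for Black include: Rh8, Rf8, Re8+, Rd8, Rg7, Rg6, Rg5+, Rg4, Rgg3, Rg2, Rg1, Kd8, Kb8, Kd7, Kc7, Kb7, Nf8, Nf6, ... (list truncated; more exist).
Black has legal moves and is not in check → neither.

neither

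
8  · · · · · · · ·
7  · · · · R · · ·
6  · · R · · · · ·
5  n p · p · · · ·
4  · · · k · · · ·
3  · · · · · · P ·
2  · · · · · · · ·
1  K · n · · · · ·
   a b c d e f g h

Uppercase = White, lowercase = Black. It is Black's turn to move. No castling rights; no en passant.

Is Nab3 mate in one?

no

After Nab3: white king on a1; in check: yes, from the black knight on b3.
White has 2 legal replies: Kb2, Kb1.
In check but a legal move exists → not checkmate.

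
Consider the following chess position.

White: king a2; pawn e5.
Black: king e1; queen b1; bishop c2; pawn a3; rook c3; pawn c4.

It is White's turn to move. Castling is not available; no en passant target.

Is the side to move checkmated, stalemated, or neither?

checkmate

White to move; white king on a2.
In check: yes, from the black queen on b1.
King squares — a1: attacked by Qb1; b1: attacked by Bc2; b2: attacked by Qb1; a3: attacked by Rc3; b3: attacked by Qb1.
Legal moves for White: none.
In check with no legal moves → checkmate.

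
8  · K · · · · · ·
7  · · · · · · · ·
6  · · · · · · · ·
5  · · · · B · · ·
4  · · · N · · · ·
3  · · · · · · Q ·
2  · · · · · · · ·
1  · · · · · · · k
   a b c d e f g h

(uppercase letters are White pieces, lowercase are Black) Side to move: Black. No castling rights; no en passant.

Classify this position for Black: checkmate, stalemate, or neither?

Black to move; black king on h1.
In check: no.
King squares — g1: attacked by Qg3; g2: attacked by Qg3; h2: attacked by Qg3.
Legal moves for Black: none.
Not in check and no legal moves → stalemate.

stalemate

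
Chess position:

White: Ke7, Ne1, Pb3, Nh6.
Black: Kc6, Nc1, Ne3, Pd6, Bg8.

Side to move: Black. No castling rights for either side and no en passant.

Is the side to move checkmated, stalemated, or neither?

Black to move; black king on c6.
In check: no.
Legal moves for Black include: Bh7, Bf7, Be6, Bd5, Bc4, Bxb3, Kc7, Kb7, Kb6, Kd5, Kc5, Kb5, Nf5+, Nd5+, Ng4, Nc4, Ng2, Nc2, ... (list truncated; more exist).
Black has legal moves and is not in check → neither.

neither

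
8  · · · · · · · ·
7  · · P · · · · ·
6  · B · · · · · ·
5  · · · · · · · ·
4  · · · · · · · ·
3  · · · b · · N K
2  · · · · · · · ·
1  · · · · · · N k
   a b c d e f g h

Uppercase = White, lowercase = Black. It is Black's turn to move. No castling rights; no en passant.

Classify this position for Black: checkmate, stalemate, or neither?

Black to move; black king on h1.
In check: yes, from the white knight on g3.
King squares — g1: attacked by Bb6; g2: attacked by Kh3; h2: attacked by Kh3.
Legal moves for Black: none.
In check with no legal moves → checkmate.

checkmate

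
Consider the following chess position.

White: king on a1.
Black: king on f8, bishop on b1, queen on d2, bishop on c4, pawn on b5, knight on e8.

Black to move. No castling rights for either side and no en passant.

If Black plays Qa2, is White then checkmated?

yes

After Qa2: white king on a1; in check: yes, from the black queen on a2.
King squares — b1: attacked by Qa2; a2: attacked by Bb1; b2: attacked by Qa2.
White has no legal moves → checkmate.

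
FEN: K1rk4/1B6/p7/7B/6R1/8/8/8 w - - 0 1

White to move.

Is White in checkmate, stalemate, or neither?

neither

White to move; white king on a8.
In check: yes, from the black rook on c8.
King squares — a7: available; b7: own bishop; b8: attacked by Rc8.
Legal moves for White: Ka7, Bxc8.
White is in check but has 2 legal moves → neither.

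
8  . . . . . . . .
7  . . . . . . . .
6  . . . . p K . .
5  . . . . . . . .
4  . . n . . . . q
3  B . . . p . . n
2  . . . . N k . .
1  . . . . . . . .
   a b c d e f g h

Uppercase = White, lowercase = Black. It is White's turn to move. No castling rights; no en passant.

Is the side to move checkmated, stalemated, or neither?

White to move; white king on f6.
In check: yes, from the black queen on h4.
King squares — e5: attacked by Nc4; f5: attacked by Pe6; g5: attacked by Nh3; e6: available; g6: available; e7: attacked by Qh4; f7: available; g7: available.
Legal moves for White: Kg7, Kf7, Kg6, Kxe6.
White is in check but has 4 legal moves → neither.

neither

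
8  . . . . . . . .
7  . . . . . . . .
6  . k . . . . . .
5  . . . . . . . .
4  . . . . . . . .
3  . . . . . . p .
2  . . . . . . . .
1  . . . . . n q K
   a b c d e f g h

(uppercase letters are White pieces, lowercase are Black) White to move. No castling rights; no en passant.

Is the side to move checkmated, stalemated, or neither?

White to move; white king on h1.
In check: yes, from the black queen on g1.
King squares — g1: available; g2: attacked by Qg1; h2: attacked by Nf1.
Legal moves for White: Kxg1.
White is in check but has 1 legal move → neither.

neither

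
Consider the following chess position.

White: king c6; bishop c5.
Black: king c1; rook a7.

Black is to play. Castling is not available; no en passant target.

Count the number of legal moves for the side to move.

19

Black to move; king on c1.
In check: no.
Legal moves: Ra8, Rh7, Rg7, Rf7, Re7, Rd7, Rc7+, Rb7, Ra6+, Ra5, Ra4, Ra3, Ra2, Ra1, Kd2, Kc2, Kb2, Kd1, Kb1.
Count: 19.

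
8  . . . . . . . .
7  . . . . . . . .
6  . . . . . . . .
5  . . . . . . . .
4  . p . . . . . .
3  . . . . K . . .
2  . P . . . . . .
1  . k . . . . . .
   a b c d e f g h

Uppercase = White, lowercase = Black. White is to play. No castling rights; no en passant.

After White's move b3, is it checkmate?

After b3: black king on b1; in check: no.
Black is not in check, so this cannot be checkmate.

no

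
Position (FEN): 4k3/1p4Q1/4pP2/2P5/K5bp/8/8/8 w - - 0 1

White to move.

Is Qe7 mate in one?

After Qe7: black king on e8; in check: yes, from the white queen on e7.
King squares — d7: attacked by Qe7; e7: attacked by Pf6; f7: attacked by Qe7; d8: attacked by Qe7; f8: attacked by Qe7.
Black has no legal moves → checkmate.

yes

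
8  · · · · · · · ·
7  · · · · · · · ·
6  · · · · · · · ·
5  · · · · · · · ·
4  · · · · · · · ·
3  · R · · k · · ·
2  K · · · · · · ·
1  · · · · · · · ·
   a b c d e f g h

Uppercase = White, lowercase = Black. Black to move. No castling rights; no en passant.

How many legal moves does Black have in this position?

6

Black to move; king on e3.
In check: yes, from the white rook on b3.
Legal moves: Kf4, Ke4, Kd4, Kf2, Ke2, Kd2.
Count: 6.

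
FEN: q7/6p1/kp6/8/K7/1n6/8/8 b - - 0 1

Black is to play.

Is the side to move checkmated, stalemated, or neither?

neither

Black to move; black king on a6.
In check: no.
Legal moves for Black include: Qh8, Qg8, Qf8, Qe8+, Qd8, Qc8, Qb8, Qb7, Qa7, Qc6+, Qd5, Qe4+, Qf3, Qg2, Qh1, Kb7+, Ka7, Nc5+, ... (list truncated; more exist).
Black has legal moves and is not in check → neither.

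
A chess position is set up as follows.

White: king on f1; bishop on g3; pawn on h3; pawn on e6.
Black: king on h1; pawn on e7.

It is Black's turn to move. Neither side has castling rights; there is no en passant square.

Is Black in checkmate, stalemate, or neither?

Black to move; black king on h1.
In check: no.
King squares — g1: attacked by Kf1; g2: attacked by Kf1; h2: attacked by Bg3.
Legal moves for Black: none.
Not in check and no legal moves → stalemate.

stalemate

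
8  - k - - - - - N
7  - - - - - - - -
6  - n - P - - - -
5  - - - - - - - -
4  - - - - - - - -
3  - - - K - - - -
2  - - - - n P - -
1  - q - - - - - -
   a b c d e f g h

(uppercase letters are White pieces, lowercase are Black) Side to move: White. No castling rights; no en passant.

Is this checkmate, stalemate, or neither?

neither

White to move; white king on d3.
In check: yes, from the black queen on b1.
King squares — c2: attacked by Qb1; d2: available; e2: available; c3: attacked by Ne2; e3: available; c4: attacked by Nb6; d4: attacked by Ne2; e4: attacked by Qb1.
Legal moves for White: Ke3, Kxe2, Kd2.
White is in check but has 3 legal moves → neither.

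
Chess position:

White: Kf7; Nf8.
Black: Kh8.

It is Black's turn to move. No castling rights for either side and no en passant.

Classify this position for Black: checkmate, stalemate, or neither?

stalemate

Black to move; black king on h8.
In check: no.
King squares — g7: attacked by Kf7; h7: attacked by Nf8; g8: attacked by Kf7.
Legal moves for Black: none.
Not in check and no legal moves → stalemate.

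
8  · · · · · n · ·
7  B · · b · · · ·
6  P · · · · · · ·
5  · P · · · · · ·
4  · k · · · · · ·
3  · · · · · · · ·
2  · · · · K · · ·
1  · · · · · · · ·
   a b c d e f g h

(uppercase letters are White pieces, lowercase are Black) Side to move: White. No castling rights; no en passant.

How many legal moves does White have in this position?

White to move; king on e2.
In check: no.
Legal moves: Bb8, Bb6, Bc5+, Bd4, Be3, Bf2, Bg1, Kf3, Ke3, Kd3, Kf2, Kd2, Kf1, Ke1, Kd1, b6.
Count: 16.

16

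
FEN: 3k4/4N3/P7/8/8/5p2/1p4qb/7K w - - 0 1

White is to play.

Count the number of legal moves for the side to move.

White to move; king on h1.
In check: yes, from the black queen on g2.
Legal moves: none.
Count: 0.

0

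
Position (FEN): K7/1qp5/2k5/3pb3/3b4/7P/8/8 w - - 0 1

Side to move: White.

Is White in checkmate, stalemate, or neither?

checkmate

White to move; white king on a8.
In check: yes, from the black queen on b7.
King squares — a7: attacked by Bd4; b7: attacked by Kc6; b8: attacked by Qb7.
Legal moves for White: none.
In check with no legal moves → checkmate.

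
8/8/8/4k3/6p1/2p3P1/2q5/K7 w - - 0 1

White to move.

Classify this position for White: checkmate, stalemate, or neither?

stalemate

White to move; white king on a1.
In check: no.
King squares — b1: attacked by Qc2; a2: attacked by Qc2; b2: attacked by Qc2.
Legal moves for White: none.
Not in check and no legal moves → stalemate.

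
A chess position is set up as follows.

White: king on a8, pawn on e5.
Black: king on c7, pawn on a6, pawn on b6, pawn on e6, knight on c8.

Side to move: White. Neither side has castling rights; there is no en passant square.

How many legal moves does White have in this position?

White to move; king on a8.
In check: no.
Legal moves: none.
Count: 0.

0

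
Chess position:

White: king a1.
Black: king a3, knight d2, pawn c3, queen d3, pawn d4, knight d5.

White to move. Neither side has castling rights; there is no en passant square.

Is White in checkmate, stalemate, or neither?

White to move; white king on a1.
In check: no.
King squares — b1: attacked by Nd2; a2: attacked by Ka3; b2: attacked by Ka3.
Legal moves for White: none.
Not in check and no legal moves → stalemate.

stalemate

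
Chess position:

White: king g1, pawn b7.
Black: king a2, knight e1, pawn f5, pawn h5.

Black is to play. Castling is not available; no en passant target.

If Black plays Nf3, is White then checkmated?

After Nf3: white king on g1; in check: yes, from the black knight on f3.
White has 4 legal replies: Kg2, Kf2, Kh1, Kf1.
In check but a legal move exists → not checkmate.

no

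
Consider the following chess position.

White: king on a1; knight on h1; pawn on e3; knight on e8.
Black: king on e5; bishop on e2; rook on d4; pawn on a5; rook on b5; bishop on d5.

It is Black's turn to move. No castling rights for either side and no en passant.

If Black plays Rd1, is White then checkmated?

After Rd1: white king on a1; in check: yes, from the black rook on d1.
King squares — b1: attacked by Rd1; a2: attacked by Bd5; b2: attacked by Rb5.
White has no legal moves → checkmate.

yes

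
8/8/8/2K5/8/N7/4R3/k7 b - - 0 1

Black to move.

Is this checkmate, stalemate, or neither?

Black to move; black king on a1.
In check: no.
King squares — b1: attacked by Na3; a2: attacked by Re2; b2: attacked by Re2.
Legal moves for Black: none.
Not in check and no legal moves → stalemate.

stalemate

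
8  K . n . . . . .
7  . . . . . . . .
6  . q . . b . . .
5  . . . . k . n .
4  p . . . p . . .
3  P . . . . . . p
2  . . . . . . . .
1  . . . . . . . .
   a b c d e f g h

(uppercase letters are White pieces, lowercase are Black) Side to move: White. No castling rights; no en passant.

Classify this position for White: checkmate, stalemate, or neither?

White to move; white king on a8.
In check: no.
King squares — a7: attacked by Qb6; b7: attacked by Qb6; b8: attacked by Qb6.
Legal moves for White: none.
Not in check and no legal moves → stalemate.

stalemate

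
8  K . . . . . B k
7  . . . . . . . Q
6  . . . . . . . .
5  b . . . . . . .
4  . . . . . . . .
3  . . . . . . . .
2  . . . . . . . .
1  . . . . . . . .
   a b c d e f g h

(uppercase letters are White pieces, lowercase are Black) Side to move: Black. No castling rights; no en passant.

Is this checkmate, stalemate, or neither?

Black to move; black king on h8.
In check: yes, from the white queen on h7.
King squares — g7: attacked by Qh7; h7: attacked by Bg8; g8: attacked by Qh7.
Legal moves for Black: none.
In check with no legal moves → checkmate.

checkmate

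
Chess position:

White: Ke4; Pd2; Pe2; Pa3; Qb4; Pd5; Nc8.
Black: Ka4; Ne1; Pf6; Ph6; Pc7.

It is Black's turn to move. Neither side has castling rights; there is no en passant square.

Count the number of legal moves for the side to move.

Black to move; king on a4.
In check: yes, from the white queen on b4.
Legal moves: none.
Count: 0.

0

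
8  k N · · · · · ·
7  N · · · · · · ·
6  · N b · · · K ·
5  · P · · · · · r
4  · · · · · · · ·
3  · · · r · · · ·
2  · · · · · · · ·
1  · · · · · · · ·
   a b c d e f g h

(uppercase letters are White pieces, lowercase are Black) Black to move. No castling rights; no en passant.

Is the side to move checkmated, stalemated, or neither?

Black to move; black king on a8.
In check: yes, from the white knight on b6.
Legal moves for Black: Kxb8, Kb7, Kxa7.
Black is in check but has 3 legal moves → neither.

neither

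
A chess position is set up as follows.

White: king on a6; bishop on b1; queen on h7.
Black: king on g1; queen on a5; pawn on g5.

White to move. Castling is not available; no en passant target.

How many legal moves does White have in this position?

2

White to move; king on a6.
In check: yes, from the black queen on a5.
Legal moves: Kb7, Kxa5.
Count: 2.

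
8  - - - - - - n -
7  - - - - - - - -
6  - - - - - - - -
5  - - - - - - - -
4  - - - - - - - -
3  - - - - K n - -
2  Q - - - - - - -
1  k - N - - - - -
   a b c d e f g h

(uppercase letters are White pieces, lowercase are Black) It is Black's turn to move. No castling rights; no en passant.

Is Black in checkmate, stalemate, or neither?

Black to move; black king on a1.
In check: yes, from the white queen on a2.
King squares — b1: attacked by Qa2; a2: attacked by Nc1; b2: attacked by Qa2.
Legal moves for Black: none.
In check with no legal moves → checkmate.

checkmate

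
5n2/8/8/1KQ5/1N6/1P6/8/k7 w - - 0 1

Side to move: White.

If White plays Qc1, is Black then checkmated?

yes

After Qc1: black king on a1; in check: yes, from the white queen on c1.
King squares — b1: attacked by Qc1; a2: attacked by Nb4; b2: attacked by Qc1.
Black has no legal moves → checkmate.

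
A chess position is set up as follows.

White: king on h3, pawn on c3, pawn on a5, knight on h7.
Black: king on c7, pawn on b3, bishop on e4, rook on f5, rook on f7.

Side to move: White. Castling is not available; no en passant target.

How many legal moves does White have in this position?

White to move; king on h3.
In check: no.
Legal moves: Nf8, Nf6, Ng5, Kh4, Kg4, Kg3, Kh2, a6, c4.
Count: 9.

9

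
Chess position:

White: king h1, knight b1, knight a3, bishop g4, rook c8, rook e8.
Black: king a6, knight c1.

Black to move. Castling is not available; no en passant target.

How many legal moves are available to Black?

Black to move; king on a6.
In check: no.
Legal moves: Kb7, Ka7, Kb6, Ka5, Nd3, Nb3, Ne2, Na2.
Count: 8.

8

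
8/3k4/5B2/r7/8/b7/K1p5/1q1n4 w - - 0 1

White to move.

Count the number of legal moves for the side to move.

White to move; king on a2.
In check: yes, from the black queen on b1.
Legal moves: none.
Count: 0.

0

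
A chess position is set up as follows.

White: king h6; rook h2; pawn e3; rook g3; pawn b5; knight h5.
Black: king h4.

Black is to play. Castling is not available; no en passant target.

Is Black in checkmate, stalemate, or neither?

checkmate

Black to move; black king on h4.
In check: yes, from the white rook on h2.
King squares — g3: attacked by Nh5; h3: attacked by Rh2; g4: attacked by Rg3; g5: attacked by Rg3; h5: attacked by Rh2.
Legal moves for Black: none.
In check with no legal moves → checkmate.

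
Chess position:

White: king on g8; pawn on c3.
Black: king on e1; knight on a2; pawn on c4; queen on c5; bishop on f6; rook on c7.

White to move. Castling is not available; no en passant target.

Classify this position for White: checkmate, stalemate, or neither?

White to move; white king on g8.
In check: no.
King squares — f7: attacked by Rc7; g7: attacked by Bf6; h7: attacked by Rc7; f8: attacked by Qc5; h8: attacked by Bf6.
Legal moves for White: none.
Not in check and no legal moves → stalemate.

stalemate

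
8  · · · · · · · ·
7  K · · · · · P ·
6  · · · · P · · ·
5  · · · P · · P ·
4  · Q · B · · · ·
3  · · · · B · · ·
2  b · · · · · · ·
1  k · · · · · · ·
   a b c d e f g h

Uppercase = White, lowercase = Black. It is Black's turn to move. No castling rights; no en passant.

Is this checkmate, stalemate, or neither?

checkmate

Black to move; black king on a1.
In check: yes, from the white bishop on d4.
King squares — b1: attacked by Qb4; a2: own bishop; b2: attacked by Qb4.
Legal moves for Black: none.
In check with no legal moves → checkmate.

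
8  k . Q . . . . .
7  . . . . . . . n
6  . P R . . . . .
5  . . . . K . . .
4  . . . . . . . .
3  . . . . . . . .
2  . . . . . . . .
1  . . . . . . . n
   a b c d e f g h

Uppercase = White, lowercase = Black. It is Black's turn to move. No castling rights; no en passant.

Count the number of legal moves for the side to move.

0

Black to move; king on a8.
In check: yes, from the white queen on c8.
Legal moves: none.
Count: 0.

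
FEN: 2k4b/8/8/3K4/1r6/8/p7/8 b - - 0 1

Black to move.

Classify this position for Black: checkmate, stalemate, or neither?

neither

Black to move; black king on c8.
In check: no.
Legal moves for Black include: Bg7, Bf6, Be5, Bd4, Bc3, Bb2, Ba1, Kd8, Kb8, Kd7, Kc7, Kb7, Rb8, Rb7, Rb6, Rb5+, Rh4, Rg4, ... (list truncated; more exist).
Black has legal moves and is not in check → neither.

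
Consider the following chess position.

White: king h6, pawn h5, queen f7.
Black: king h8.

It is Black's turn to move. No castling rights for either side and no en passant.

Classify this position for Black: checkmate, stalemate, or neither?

Black to move; black king on h8.
In check: no.
King squares — g7: attacked by Kh6; h7: attacked by Kh6; g8: attacked by Qf7.
Legal moves for Black: none.
Not in check and no legal moves → stalemate.

stalemate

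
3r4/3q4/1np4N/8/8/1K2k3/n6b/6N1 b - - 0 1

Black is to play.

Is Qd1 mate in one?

no

After Qd1: white king on b3; in check: yes, from the black queen on d1.
White has 3 legal replies: Ka3, Kb2, Kxa2.
In check but a legal move exists → not checkmate.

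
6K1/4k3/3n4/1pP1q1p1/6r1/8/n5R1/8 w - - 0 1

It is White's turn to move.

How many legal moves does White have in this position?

13

White to move; king on g8.
In check: no.
Legal moves: Kh7, Rxg4, Rg3, Rh2, Rf2, Re2, Rd2, Rc2, Rb2, Rxa2, Rg1, cxd6+, c6.
Count: 13.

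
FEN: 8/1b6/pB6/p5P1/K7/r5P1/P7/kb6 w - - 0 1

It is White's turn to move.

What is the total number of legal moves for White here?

White to move; king on a4.
In check: yes, from the black rook on a3.
Legal moves: Kxa3.
Count: 1.

1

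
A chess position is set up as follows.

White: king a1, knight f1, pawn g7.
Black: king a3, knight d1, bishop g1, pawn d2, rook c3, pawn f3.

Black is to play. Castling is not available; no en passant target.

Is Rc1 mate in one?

After Rc1: white king on a1; in check: yes, from the black rook on c1.
King squares — b1: attacked by Rc1; a2: attacked by Ka3; b2: attacked by Nd1.
White has no legal moves → checkmate.

yes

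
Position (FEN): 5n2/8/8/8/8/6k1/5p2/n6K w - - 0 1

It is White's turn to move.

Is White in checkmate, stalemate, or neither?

stalemate

White to move; white king on h1.
In check: no.
King squares — g1: attacked by Pf2; g2: attacked by Kg3; h2: attacked by Kg3.
Legal moves for White: none.
Not in check and no legal moves → stalemate.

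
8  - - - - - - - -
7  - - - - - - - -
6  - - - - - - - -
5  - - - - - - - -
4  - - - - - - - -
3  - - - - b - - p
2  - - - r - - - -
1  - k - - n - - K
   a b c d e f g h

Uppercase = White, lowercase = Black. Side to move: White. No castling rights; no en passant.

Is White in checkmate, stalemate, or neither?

stalemate

White to move; white king on h1.
In check: no.
King squares — g1: attacked by Be3; g2: attacked by Ne1; h2: attacked by Rd2.
Legal moves for White: none.
Not in check and no legal moves → stalemate.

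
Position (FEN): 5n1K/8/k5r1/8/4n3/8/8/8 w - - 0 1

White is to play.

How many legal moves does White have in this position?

0

White to move; king on h8.
In check: no.
Legal moves: none.
Count: 0.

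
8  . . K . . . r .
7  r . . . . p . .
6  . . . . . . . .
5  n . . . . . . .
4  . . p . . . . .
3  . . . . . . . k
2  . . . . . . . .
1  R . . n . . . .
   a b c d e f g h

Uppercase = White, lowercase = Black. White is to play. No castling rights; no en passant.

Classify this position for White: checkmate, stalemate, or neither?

White to move; white king on c8.
In check: yes, from the black rook on g8.
King squares — b7: attacked by Na5; c7: attacked by Ra7; d7: attacked by Ra7; b8: attacked by Rg8; d8: attacked by Rg8.
Legal moves for White: none.
In check with no legal moves → checkmate.

checkmate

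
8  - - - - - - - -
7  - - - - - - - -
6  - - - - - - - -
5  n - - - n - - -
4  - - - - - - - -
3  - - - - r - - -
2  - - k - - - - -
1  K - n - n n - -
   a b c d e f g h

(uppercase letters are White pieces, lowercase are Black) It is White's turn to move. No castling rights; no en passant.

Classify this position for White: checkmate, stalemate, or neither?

stalemate

White to move; white king on a1.
In check: no.
King squares — b1: attacked by Kc2; a2: attacked by Nc1; b2: attacked by Kc2.
Legal moves for White: none.
Not in check and no legal moves → stalemate.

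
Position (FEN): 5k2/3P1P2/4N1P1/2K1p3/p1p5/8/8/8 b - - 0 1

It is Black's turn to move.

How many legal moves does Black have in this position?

Black to move; king on f8.
In check: yes, from the white knight on e6.
Legal moves: Ke7.
Count: 1.

1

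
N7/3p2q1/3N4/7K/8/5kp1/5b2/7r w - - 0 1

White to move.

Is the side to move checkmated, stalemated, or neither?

White to move; white king on h5.
In check: yes, from the black rook on h1.
King squares — g4: attacked by Kf3; h4: attacked by Rh1; g5: attacked by Qg7; g6: attacked by Qg7; h6: attacked by Rh1.
Legal moves for White: none.
In check with no legal moves → checkmate.

checkmate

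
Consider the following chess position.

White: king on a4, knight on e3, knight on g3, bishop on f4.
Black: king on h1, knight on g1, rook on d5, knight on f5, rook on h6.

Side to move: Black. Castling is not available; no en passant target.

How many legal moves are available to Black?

2

Black to move; king on h1.
In check: yes, from the white knight on g3.
Legal moves: Kh2, Nxg3.
Count: 2.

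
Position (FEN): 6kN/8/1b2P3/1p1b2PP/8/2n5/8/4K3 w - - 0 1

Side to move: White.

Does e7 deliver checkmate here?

no

After e7: black king on g8; in check: no.
Black is not in check, so this cannot be checkmate.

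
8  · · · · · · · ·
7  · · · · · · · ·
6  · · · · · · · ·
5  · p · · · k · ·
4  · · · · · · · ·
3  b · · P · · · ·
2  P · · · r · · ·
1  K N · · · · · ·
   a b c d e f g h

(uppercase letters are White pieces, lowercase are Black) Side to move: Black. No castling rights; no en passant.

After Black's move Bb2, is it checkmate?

yes

After Bb2: white king on a1; in check: yes, from the black bishop on b2.
King squares — b1: own knight; a2: own pawn; b2: attacked by Re2.
White has no legal moves → checkmate.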